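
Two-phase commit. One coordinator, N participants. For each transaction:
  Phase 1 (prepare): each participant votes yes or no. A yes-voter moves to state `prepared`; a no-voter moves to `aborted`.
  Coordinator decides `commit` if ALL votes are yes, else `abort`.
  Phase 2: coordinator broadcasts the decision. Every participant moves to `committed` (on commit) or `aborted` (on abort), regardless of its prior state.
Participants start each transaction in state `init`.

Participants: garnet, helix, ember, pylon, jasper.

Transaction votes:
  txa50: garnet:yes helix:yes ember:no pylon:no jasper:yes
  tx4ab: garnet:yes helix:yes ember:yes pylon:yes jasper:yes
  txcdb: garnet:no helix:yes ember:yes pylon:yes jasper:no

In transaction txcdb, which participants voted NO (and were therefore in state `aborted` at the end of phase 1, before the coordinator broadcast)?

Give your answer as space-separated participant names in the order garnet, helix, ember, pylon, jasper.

Txn txcdb phase 1: garnet no -> aborted; helix yes -> prepared; ember yes -> prepared; pylon yes -> prepared; jasper no -> aborted

Answer: garnet jasper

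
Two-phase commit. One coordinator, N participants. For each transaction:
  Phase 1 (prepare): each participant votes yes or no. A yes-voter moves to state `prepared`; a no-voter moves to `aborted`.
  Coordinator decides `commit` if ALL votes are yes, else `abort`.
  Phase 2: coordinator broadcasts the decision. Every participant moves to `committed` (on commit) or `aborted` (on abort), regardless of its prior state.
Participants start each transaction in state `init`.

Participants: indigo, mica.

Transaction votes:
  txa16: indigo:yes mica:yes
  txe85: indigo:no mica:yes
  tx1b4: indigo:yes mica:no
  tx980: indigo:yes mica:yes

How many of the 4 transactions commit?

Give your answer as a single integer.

txa16: all yes -> commit (commits=1)
txe85: no from indigo -> abort (commits=1)
tx1b4: no from mica -> abort (commits=1)
tx980: all yes -> commit (commits=2)

Answer: 2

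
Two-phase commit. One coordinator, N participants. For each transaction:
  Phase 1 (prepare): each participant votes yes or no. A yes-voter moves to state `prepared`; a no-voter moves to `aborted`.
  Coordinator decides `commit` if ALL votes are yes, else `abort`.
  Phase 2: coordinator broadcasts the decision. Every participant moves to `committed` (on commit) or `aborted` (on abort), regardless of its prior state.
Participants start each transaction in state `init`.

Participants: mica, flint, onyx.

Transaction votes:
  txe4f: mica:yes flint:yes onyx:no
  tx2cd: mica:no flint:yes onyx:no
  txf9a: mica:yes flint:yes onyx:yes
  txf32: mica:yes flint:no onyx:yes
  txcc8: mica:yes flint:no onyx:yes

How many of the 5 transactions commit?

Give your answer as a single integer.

txe4f: no from onyx -> abort (commits=0)
tx2cd: no from mica, onyx -> abort (commits=0)
txf9a: all yes -> commit (commits=1)
txf32: no from flint -> abort (commits=1)
txcc8: no from flint -> abort (commits=1)

Answer: 1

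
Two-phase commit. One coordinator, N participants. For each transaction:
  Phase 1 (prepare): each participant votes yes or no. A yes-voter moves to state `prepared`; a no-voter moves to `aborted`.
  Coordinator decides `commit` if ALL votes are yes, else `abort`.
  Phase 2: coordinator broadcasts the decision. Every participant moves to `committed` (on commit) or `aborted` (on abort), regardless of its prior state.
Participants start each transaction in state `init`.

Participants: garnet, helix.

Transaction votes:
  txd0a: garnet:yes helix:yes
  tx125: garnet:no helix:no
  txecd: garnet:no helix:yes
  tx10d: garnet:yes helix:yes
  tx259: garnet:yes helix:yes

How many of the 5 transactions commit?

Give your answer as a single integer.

Answer: 3

Derivation:
txd0a: all yes -> commit (commits=1)
tx125: no from garnet, helix -> abort (commits=1)
txecd: no from garnet -> abort (commits=1)
tx10d: all yes -> commit (commits=2)
tx259: all yes -> commit (commits=3)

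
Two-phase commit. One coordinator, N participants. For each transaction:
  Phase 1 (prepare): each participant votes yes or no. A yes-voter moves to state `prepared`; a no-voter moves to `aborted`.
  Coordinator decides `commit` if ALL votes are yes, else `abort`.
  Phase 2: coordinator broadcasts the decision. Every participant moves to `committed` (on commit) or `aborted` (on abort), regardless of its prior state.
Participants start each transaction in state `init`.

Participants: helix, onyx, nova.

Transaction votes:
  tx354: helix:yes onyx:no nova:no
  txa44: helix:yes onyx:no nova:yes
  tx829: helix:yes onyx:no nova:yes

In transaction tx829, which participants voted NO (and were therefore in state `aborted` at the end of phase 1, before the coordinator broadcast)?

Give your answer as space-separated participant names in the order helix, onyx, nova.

Answer: onyx

Derivation:
Txn tx829 phase 1: helix yes -> prepared; onyx no -> aborted; nova yes -> prepared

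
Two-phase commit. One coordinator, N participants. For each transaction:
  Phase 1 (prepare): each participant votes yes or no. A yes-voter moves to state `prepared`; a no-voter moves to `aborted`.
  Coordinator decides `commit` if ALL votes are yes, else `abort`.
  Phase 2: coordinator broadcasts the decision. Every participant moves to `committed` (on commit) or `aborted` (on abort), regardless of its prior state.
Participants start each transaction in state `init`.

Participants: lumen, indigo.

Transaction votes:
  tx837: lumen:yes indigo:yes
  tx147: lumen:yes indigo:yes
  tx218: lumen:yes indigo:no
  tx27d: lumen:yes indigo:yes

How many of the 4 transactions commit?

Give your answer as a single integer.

tx837: all yes -> commit (commits=1)
tx147: all yes -> commit (commits=2)
tx218: no from indigo -> abort (commits=2)
tx27d: all yes -> commit (commits=3)

Answer: 3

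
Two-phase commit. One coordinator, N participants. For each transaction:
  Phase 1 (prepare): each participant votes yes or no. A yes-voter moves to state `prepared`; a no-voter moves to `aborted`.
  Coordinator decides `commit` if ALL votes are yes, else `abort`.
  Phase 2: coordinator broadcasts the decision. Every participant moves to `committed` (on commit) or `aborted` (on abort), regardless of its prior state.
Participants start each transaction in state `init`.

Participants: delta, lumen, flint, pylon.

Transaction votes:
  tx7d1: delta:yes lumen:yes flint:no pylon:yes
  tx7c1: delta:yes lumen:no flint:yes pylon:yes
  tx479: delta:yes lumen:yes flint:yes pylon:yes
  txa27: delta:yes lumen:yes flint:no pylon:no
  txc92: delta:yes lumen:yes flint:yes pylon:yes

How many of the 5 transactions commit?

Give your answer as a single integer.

tx7d1: no from flint -> abort (commits=0)
tx7c1: no from lumen -> abort (commits=0)
tx479: all yes -> commit (commits=1)
txa27: no from flint, pylon -> abort (commits=1)
txc92: all yes -> commit (commits=2)

Answer: 2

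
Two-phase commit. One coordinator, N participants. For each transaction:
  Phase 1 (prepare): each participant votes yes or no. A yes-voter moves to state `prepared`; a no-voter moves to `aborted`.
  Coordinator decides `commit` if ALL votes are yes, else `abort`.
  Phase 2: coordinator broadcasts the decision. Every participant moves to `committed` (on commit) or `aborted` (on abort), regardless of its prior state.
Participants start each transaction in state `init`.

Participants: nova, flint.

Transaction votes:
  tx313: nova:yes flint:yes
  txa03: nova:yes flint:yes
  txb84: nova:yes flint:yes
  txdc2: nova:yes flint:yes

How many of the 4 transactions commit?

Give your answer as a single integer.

tx313: all yes -> commit (commits=1)
txa03: all yes -> commit (commits=2)
txb84: all yes -> commit (commits=3)
txdc2: all yes -> commit (commits=4)

Answer: 4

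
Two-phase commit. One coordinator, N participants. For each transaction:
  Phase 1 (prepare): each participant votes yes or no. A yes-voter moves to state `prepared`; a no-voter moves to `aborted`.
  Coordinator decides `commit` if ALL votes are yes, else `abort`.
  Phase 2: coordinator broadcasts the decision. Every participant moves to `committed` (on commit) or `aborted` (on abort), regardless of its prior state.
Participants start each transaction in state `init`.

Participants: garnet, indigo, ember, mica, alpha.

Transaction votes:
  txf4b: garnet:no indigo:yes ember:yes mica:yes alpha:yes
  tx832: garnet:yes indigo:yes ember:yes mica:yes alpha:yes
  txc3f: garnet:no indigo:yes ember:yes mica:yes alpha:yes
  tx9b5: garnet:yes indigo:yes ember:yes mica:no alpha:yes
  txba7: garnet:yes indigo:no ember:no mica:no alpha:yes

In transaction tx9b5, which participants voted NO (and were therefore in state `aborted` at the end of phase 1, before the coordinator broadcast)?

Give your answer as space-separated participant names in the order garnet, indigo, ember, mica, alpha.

Txn tx9b5 phase 1: garnet yes -> prepared; indigo yes -> prepared; ember yes -> prepared; mica no -> aborted; alpha yes -> prepared

Answer: mica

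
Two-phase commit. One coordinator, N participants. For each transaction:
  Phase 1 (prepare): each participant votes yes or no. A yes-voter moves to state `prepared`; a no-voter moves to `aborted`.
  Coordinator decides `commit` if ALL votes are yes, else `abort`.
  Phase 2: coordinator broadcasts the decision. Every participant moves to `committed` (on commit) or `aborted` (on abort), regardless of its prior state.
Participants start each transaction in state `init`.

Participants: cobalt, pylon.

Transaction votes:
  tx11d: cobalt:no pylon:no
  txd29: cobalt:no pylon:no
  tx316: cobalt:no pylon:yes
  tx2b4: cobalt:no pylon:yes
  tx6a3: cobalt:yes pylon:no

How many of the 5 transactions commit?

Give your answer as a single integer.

tx11d: no from cobalt, pylon -> abort (commits=0)
txd29: no from cobalt, pylon -> abort (commits=0)
tx316: no from cobalt -> abort (commits=0)
tx2b4: no from cobalt -> abort (commits=0)
tx6a3: no from pylon -> abort (commits=0)

Answer: 0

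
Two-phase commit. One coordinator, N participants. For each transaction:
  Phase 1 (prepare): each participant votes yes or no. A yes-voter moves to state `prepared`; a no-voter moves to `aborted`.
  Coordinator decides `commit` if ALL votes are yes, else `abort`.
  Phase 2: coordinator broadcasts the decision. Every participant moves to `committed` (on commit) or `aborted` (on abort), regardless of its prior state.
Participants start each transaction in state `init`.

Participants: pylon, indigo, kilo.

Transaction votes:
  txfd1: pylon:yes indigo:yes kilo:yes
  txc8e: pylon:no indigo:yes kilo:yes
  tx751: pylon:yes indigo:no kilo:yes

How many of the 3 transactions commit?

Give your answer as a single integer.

txfd1: all yes -> commit (commits=1)
txc8e: no from pylon -> abort (commits=1)
tx751: no from indigo -> abort (commits=1)

Answer: 1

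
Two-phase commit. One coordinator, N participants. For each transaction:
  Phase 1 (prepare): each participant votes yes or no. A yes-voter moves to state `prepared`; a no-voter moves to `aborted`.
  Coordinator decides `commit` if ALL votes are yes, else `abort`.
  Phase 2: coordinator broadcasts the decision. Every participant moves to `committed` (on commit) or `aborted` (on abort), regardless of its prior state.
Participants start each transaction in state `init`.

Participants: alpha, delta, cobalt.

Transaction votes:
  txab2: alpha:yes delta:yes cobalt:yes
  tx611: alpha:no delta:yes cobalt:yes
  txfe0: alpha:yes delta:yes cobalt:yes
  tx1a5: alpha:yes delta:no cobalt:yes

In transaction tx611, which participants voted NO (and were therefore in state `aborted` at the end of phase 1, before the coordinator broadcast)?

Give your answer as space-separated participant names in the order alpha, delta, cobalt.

Txn tx611 phase 1: alpha no -> aborted; delta yes -> prepared; cobalt yes -> prepared

Answer: alpha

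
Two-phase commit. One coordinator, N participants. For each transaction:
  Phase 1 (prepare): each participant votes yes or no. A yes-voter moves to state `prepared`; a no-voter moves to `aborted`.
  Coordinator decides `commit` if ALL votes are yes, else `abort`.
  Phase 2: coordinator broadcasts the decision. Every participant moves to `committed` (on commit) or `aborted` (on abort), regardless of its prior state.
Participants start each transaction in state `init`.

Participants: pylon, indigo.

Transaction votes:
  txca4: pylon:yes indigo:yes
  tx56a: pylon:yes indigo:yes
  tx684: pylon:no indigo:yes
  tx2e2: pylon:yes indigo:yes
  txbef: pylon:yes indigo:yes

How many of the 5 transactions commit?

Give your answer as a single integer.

txca4: all yes -> commit (commits=1)
tx56a: all yes -> commit (commits=2)
tx684: no from pylon -> abort (commits=2)
tx2e2: all yes -> commit (commits=3)
txbef: all yes -> commit (commits=4)

Answer: 4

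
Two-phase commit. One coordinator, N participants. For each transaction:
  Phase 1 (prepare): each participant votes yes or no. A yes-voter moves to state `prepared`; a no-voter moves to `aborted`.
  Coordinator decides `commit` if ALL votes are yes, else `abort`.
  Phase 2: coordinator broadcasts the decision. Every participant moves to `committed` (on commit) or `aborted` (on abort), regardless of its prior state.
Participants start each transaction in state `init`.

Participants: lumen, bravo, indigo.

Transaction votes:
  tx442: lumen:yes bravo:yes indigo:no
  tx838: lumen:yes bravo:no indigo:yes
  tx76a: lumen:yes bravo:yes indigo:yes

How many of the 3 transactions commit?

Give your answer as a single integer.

Answer: 1

Derivation:
tx442: no from indigo -> abort (commits=0)
tx838: no from bravo -> abort (commits=0)
tx76a: all yes -> commit (commits=1)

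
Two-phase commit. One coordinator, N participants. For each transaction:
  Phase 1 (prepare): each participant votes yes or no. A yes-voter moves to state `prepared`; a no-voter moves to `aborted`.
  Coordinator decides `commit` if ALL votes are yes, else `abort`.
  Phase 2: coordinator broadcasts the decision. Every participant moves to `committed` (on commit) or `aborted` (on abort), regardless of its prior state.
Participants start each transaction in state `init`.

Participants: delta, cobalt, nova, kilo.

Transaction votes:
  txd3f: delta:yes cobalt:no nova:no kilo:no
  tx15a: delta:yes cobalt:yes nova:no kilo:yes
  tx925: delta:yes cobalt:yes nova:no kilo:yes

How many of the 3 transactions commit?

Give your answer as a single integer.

Answer: 0

Derivation:
txd3f: no from cobalt, nova, kilo -> abort (commits=0)
tx15a: no from nova -> abort (commits=0)
tx925: no from nova -> abort (commits=0)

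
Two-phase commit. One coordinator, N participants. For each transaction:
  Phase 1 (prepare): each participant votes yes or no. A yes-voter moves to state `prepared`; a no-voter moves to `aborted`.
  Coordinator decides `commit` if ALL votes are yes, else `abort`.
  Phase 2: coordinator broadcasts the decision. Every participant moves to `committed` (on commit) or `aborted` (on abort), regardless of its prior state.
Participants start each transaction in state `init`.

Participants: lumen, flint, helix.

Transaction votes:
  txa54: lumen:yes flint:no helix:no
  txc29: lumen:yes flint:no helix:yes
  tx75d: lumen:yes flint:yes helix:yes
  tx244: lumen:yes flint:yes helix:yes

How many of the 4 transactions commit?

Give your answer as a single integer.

txa54: no from flint, helix -> abort (commits=0)
txc29: no from flint -> abort (commits=0)
tx75d: all yes -> commit (commits=1)
tx244: all yes -> commit (commits=2)

Answer: 2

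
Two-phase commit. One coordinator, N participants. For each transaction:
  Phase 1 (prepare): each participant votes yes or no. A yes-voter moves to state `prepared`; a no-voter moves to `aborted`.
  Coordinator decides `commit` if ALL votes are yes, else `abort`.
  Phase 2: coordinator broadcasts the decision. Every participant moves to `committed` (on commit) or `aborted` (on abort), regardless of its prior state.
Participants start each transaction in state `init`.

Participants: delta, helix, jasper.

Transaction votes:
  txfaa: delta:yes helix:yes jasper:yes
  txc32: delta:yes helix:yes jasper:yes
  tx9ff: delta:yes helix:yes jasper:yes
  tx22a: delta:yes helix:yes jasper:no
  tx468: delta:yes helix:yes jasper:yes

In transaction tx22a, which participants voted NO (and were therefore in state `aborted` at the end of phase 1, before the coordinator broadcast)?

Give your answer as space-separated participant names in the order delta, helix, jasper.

Answer: jasper

Derivation:
Txn tx22a phase 1: delta yes -> prepared; helix yes -> prepared; jasper no -> aborted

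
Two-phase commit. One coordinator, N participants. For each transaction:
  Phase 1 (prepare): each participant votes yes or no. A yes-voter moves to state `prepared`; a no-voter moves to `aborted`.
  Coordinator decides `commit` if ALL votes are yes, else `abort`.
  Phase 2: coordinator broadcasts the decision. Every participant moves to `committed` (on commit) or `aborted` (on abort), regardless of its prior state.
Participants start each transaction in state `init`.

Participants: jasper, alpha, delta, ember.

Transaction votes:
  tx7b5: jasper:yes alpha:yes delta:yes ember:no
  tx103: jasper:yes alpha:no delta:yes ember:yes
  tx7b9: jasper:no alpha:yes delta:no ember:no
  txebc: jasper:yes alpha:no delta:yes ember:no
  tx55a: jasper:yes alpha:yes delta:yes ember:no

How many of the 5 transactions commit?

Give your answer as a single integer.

Answer: 0

Derivation:
tx7b5: no from ember -> abort (commits=0)
tx103: no from alpha -> abort (commits=0)
tx7b9: no from jasper, delta, ember -> abort (commits=0)
txebc: no from alpha, ember -> abort (commits=0)
tx55a: no from ember -> abort (commits=0)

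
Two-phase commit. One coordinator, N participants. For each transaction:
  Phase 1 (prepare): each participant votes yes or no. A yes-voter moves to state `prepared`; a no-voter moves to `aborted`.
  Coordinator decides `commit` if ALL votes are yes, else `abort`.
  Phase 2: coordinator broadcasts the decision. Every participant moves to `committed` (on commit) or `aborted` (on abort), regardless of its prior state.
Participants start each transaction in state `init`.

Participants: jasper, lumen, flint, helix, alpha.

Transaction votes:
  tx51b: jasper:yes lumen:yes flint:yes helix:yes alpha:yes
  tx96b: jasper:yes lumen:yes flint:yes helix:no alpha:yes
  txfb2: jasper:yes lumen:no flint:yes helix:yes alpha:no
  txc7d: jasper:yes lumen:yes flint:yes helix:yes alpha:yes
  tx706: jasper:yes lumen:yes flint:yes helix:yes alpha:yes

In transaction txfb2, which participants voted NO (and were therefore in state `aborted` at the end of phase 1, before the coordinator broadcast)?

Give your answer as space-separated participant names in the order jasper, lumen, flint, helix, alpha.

Answer: lumen alpha

Derivation:
Txn txfb2 phase 1: jasper yes -> prepared; lumen no -> aborted; flint yes -> prepared; helix yes -> prepared; alpha no -> aborted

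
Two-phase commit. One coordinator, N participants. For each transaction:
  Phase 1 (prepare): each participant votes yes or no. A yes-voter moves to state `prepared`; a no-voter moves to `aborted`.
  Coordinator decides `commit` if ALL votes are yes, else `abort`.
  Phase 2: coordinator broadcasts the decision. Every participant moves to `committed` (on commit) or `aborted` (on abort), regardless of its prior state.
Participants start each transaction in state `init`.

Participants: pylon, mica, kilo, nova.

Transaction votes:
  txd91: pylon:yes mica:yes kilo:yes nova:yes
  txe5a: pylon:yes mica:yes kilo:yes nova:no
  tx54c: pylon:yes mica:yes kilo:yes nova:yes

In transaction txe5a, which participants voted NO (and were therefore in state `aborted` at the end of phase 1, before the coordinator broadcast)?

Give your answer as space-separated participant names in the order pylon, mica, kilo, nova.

Txn txe5a phase 1: pylon yes -> prepared; mica yes -> prepared; kilo yes -> prepared; nova no -> aborted

Answer: nova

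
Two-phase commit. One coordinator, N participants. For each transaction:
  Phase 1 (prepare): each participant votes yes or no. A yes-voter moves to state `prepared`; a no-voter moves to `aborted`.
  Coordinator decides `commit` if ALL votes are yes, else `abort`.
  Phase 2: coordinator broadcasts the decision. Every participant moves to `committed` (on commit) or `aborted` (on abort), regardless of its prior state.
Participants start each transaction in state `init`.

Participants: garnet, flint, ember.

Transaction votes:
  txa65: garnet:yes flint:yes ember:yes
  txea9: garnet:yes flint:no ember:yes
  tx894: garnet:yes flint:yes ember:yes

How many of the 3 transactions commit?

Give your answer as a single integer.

Answer: 2

Derivation:
txa65: all yes -> commit (commits=1)
txea9: no from flint -> abort (commits=1)
tx894: all yes -> commit (commits=2)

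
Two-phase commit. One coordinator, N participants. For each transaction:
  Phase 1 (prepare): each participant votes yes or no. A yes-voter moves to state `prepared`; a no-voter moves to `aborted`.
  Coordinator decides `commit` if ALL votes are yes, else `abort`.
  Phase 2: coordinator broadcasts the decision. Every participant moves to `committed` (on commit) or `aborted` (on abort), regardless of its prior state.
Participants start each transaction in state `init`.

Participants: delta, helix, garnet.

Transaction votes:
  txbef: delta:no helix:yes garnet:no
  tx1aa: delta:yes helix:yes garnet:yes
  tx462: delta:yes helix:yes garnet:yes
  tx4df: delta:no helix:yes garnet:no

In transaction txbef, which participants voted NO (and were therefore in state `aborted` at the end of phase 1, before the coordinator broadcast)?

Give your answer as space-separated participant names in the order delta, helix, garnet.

Answer: delta garnet

Derivation:
Txn txbef phase 1: delta no -> aborted; helix yes -> prepared; garnet no -> aborted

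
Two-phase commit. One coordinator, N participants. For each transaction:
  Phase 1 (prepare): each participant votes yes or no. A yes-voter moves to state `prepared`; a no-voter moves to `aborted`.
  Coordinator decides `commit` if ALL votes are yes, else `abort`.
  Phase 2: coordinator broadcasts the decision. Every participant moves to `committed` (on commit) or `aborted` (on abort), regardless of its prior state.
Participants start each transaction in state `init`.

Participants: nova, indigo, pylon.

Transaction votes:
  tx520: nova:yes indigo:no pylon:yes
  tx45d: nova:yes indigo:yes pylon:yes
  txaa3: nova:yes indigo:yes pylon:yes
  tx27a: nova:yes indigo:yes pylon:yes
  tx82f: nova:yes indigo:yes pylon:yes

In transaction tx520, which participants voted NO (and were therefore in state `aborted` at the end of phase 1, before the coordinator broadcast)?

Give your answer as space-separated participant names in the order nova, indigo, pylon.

Txn tx520 phase 1: nova yes -> prepared; indigo no -> aborted; pylon yes -> prepared

Answer: indigo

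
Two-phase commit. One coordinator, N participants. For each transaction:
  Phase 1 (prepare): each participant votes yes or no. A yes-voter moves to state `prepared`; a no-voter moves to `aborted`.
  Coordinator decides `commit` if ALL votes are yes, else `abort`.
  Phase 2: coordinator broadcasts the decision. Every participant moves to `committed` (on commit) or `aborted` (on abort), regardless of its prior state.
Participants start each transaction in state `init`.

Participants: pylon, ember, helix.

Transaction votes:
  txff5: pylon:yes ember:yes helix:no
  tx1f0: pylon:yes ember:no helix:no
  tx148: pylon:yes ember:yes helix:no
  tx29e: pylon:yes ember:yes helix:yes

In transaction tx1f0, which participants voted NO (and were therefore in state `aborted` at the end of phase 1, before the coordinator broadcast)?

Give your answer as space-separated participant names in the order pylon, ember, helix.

Txn tx1f0 phase 1: pylon yes -> prepared; ember no -> aborted; helix no -> aborted

Answer: ember helix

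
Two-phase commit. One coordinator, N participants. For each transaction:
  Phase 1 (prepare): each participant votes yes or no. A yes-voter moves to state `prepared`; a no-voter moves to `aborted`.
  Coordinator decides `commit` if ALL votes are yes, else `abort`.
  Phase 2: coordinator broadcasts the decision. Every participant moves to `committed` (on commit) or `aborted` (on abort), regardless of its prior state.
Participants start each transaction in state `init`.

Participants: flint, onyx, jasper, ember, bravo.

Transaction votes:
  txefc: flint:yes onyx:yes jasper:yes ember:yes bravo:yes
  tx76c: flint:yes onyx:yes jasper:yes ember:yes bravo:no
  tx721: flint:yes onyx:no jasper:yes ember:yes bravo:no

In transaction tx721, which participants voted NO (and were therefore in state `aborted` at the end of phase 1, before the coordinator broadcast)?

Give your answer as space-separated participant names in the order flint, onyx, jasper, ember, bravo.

Answer: onyx bravo

Derivation:
Txn tx721 phase 1: flint yes -> prepared; onyx no -> aborted; jasper yes -> prepared; ember yes -> prepared; bravo no -> aborted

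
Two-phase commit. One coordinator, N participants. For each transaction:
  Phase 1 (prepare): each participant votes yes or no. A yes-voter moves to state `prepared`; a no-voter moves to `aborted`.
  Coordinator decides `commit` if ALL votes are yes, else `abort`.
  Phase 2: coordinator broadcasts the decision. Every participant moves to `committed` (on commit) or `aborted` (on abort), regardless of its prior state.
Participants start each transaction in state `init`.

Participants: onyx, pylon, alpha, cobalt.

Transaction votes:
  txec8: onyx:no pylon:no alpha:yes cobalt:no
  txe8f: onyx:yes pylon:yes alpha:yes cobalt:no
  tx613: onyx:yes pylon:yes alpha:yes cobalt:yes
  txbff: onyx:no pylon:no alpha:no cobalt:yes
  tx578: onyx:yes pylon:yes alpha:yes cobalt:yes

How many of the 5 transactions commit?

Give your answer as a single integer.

txec8: no from onyx, pylon, cobalt -> abort (commits=0)
txe8f: no from cobalt -> abort (commits=0)
tx613: all yes -> commit (commits=1)
txbff: no from onyx, pylon, alpha -> abort (commits=1)
tx578: all yes -> commit (commits=2)

Answer: 2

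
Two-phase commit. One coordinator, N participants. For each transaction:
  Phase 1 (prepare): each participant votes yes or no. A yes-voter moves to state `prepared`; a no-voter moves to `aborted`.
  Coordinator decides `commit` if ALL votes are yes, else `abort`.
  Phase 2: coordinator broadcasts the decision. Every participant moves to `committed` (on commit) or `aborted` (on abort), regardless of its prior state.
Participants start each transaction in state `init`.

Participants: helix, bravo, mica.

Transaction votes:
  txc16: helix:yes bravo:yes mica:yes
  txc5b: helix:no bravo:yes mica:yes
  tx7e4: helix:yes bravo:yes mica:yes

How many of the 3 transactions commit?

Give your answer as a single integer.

txc16: all yes -> commit (commits=1)
txc5b: no from helix -> abort (commits=1)
tx7e4: all yes -> commit (commits=2)

Answer: 2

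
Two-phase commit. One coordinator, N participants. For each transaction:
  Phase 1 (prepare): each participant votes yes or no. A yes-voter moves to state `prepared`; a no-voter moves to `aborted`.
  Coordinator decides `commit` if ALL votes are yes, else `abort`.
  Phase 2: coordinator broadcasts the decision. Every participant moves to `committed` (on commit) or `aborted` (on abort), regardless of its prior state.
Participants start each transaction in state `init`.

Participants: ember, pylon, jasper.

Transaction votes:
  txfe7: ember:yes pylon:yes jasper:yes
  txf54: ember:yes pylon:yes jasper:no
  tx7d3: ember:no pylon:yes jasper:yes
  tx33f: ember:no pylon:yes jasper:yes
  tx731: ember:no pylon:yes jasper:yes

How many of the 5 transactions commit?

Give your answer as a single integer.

Answer: 1

Derivation:
txfe7: all yes -> commit (commits=1)
txf54: no from jasper -> abort (commits=1)
tx7d3: no from ember -> abort (commits=1)
tx33f: no from ember -> abort (commits=1)
tx731: no from ember -> abort (commits=1)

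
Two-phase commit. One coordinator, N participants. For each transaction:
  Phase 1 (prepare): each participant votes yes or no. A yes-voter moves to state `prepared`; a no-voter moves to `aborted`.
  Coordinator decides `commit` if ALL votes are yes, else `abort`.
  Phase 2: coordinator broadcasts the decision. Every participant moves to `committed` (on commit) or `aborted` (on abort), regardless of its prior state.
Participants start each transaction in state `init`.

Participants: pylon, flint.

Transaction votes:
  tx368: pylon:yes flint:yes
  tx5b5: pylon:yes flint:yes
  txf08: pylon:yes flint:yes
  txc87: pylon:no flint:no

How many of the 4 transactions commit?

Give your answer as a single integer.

Answer: 3

Derivation:
tx368: all yes -> commit (commits=1)
tx5b5: all yes -> commit (commits=2)
txf08: all yes -> commit (commits=3)
txc87: no from pylon, flint -> abort (commits=3)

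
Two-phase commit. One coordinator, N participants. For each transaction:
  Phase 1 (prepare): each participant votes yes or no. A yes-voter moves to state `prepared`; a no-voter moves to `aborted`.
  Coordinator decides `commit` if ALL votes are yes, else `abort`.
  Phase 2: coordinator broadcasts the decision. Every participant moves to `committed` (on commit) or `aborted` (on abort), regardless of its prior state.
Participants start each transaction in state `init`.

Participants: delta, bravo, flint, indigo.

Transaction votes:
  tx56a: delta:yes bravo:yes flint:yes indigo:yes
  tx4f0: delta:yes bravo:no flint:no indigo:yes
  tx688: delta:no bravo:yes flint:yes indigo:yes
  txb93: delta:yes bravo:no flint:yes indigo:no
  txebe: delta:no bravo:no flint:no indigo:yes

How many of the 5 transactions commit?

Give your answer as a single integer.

Answer: 1

Derivation:
tx56a: all yes -> commit (commits=1)
tx4f0: no from bravo, flint -> abort (commits=1)
tx688: no from delta -> abort (commits=1)
txb93: no from bravo, indigo -> abort (commits=1)
txebe: no from delta, bravo, flint -> abort (commits=1)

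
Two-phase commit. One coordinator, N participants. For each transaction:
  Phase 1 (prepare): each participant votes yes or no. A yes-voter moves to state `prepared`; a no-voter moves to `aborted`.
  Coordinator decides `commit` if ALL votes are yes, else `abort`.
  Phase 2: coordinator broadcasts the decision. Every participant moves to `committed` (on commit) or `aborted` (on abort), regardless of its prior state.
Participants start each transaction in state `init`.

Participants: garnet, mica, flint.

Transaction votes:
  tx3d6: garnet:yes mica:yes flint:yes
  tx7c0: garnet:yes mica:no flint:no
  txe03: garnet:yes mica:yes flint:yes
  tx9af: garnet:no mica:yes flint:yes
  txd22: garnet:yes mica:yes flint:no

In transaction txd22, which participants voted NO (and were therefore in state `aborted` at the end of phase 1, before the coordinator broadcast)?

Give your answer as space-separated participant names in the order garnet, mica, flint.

Txn txd22 phase 1: garnet yes -> prepared; mica yes -> prepared; flint no -> aborted

Answer: flint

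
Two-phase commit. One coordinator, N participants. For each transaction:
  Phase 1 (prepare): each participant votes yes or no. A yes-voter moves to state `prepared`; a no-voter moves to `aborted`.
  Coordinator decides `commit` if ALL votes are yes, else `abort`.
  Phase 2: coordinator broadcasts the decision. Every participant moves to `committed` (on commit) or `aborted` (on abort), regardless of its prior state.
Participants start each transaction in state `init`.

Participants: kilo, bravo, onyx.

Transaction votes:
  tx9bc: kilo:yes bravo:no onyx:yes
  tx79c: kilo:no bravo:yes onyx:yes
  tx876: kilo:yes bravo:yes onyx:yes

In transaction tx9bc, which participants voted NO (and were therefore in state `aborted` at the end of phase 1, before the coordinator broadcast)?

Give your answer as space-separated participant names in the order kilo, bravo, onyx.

Txn tx9bc phase 1: kilo yes -> prepared; bravo no -> aborted; onyx yes -> prepared

Answer: bravo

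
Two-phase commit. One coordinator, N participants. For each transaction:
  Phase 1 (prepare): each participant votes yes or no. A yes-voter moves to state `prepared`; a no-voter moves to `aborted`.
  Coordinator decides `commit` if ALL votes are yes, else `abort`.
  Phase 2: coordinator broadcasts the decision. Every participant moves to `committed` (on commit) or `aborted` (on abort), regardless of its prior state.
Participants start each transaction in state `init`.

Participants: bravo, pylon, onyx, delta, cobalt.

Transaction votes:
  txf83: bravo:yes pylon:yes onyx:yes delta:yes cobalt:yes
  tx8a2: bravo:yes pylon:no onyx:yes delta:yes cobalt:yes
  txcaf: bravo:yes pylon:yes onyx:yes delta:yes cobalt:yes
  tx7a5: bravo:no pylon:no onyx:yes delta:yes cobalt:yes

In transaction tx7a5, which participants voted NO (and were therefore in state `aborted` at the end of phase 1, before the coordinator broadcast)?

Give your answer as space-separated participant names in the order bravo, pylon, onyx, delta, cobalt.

Txn tx7a5 phase 1: bravo no -> aborted; pylon no -> aborted; onyx yes -> prepared; delta yes -> prepared; cobalt yes -> prepared

Answer: bravo pylon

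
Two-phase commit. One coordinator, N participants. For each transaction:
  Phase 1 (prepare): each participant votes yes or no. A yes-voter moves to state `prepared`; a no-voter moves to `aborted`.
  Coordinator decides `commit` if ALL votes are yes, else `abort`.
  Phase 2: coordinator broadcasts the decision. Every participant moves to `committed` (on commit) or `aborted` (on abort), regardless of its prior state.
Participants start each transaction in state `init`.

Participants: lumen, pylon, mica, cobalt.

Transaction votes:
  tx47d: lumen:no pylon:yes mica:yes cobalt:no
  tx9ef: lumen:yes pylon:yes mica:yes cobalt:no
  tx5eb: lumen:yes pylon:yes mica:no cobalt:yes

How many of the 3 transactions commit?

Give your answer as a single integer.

Answer: 0

Derivation:
tx47d: no from lumen, cobalt -> abort (commits=0)
tx9ef: no from cobalt -> abort (commits=0)
tx5eb: no from mica -> abort (commits=0)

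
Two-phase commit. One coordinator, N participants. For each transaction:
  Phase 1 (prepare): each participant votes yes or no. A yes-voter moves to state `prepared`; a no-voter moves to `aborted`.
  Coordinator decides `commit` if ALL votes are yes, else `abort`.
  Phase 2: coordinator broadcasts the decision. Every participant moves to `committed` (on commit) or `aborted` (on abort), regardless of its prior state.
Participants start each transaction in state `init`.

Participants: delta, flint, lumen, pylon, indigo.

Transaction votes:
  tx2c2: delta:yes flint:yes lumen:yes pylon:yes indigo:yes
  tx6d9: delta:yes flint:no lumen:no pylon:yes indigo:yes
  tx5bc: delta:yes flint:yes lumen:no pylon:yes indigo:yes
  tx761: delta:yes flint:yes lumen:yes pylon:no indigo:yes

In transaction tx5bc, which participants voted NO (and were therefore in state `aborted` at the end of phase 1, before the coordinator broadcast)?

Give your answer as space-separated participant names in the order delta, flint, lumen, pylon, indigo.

Answer: lumen

Derivation:
Txn tx5bc phase 1: delta yes -> prepared; flint yes -> prepared; lumen no -> aborted; pylon yes -> prepared; indigo yes -> prepared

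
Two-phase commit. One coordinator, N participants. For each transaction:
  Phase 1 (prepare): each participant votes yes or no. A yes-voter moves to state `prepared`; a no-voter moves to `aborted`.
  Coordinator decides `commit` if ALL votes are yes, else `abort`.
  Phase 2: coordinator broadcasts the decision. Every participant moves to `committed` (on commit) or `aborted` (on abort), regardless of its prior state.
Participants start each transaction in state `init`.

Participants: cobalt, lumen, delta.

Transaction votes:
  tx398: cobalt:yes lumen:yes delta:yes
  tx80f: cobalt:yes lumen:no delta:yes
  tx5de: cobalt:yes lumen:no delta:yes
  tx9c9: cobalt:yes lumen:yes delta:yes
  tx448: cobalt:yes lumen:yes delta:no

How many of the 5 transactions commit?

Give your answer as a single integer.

tx398: all yes -> commit (commits=1)
tx80f: no from lumen -> abort (commits=1)
tx5de: no from lumen -> abort (commits=1)
tx9c9: all yes -> commit (commits=2)
tx448: no from delta -> abort (commits=2)

Answer: 2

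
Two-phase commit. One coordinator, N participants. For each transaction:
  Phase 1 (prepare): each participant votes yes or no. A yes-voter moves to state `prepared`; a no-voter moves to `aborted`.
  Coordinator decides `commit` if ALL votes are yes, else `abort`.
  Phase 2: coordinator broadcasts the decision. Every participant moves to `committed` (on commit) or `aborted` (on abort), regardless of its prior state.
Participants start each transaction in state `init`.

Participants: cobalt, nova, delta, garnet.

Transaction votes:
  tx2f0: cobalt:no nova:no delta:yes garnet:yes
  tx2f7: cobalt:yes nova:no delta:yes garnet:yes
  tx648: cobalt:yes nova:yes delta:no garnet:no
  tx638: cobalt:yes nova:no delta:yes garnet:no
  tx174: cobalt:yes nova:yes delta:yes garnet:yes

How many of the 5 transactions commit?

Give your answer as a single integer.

Answer: 1

Derivation:
tx2f0: no from cobalt, nova -> abort (commits=0)
tx2f7: no from nova -> abort (commits=0)
tx648: no from delta, garnet -> abort (commits=0)
tx638: no from nova, garnet -> abort (commits=0)
tx174: all yes -> commit (commits=1)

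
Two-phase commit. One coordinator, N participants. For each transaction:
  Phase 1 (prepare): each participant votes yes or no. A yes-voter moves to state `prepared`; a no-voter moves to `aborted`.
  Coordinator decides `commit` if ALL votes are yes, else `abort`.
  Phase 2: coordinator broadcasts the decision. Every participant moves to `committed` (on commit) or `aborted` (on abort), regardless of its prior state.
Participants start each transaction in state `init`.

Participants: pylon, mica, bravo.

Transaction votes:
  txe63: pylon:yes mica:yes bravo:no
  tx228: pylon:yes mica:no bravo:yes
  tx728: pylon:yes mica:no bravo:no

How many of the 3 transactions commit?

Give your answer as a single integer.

Answer: 0

Derivation:
txe63: no from bravo -> abort (commits=0)
tx228: no from mica -> abort (commits=0)
tx728: no from mica, bravo -> abort (commits=0)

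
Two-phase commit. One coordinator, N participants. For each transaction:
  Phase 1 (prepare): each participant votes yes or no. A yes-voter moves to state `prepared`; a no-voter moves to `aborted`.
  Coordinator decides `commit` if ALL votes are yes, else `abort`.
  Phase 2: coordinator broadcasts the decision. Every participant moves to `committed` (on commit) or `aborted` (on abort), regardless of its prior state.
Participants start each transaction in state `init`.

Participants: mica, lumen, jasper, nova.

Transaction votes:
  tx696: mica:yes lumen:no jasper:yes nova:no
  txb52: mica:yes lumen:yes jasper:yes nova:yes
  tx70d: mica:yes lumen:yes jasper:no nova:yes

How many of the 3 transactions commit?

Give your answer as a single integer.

Answer: 1

Derivation:
tx696: no from lumen, nova -> abort (commits=0)
txb52: all yes -> commit (commits=1)
tx70d: no from jasper -> abort (commits=1)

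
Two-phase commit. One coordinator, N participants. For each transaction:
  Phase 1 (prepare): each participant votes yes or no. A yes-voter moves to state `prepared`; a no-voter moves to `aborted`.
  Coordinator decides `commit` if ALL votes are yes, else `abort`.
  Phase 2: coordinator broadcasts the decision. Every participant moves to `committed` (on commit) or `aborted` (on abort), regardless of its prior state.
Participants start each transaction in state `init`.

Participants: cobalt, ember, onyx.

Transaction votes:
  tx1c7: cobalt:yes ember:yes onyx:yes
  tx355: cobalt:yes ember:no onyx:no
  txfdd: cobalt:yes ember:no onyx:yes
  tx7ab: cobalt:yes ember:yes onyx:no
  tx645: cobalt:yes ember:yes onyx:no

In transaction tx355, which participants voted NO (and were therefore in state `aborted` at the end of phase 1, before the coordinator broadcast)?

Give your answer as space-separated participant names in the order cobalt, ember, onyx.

Txn tx355 phase 1: cobalt yes -> prepared; ember no -> aborted; onyx no -> aborted

Answer: ember onyx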